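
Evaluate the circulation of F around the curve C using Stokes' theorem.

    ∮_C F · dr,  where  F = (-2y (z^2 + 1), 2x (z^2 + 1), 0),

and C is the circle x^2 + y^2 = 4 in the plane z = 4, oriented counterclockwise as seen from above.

Let S be the flat disk x^2 + y^2 ≤ 4 in the plane z = 4, with upward unit normal n̂ = ẑ. By Stokes' theorem,

    ∮_C F · dr = ∬_S (∇ × F) · n̂ dS = ∬_D (curl F)_z dA,

where D is the disk x^2 + y^2 ≤ 4.

Compute the curl of F = (-2y (z^2 + 1), 2x (z^2 + 1), 0):
    (∇ × F)_x = ∂F_z/∂y - ∂F_y/∂z = -4x z,
    (∇ × F)_y = ∂F_x/∂z - ∂F_z/∂x = -4y z,
    (∇ × F)_z = ∂F_y/∂x - ∂F_x/∂y = 4z^2 + 4.

On z = 4, (curl F)_z = 68.

Convert to polar (x = r cos θ, y = r sin θ, dA = r dr dθ); the integrand becomes 68, so

    ∬_D (curl F)_z dA = ∫_0^{2π} ∫_0^{2} (68) · r dr dθ.

Inner (r from 0 to 2): 136.
Outer (θ from 0 to 2π): 272π.

Therefore ∮_C F · dr = 272π.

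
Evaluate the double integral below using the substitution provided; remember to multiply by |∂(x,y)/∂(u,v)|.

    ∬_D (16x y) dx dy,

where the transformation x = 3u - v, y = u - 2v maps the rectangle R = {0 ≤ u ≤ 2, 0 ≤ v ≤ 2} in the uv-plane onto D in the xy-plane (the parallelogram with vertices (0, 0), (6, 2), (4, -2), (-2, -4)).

Compute the Jacobian determinant of (x, y) with respect to (u, v):

    ∂(x,y)/∂(u,v) = | 3  -1 | = (3)(-2) - (-1)(1) = -5.
                   | 1  -2 |

Its absolute value is |J| = 5 (the area scaling factor).

Substituting x = 3u - v, y = u - 2v into the integrand,

    16x y → 48u^2 - 112u v + 32v^2,

so the integral becomes

    ∬_R (48u^2 - 112u v + 32v^2) · |J| du dv = ∫_0^2 ∫_0^2 (240u^2 - 560u v + 160v^2) dv du.

Inner (v): 480u^2 - 1120u + 1280/3.
Outer (u): -320/3.

Therefore ∬_D (16x y) dx dy = -320/3.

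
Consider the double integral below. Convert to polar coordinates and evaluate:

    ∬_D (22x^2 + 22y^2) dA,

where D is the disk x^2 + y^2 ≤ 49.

The region D is 0 ≤ r ≤ 7, 0 ≤ θ ≤ 2π in polar coordinates, where x = r cos(θ), y = r sin(θ), and dA = r dr dθ.

Under the substitution, the integrand becomes 22r^2, so

    ∬_D (22x^2 + 22y^2) dA = ∫_{0}^{2π} ∫_{0}^{7} (22r^2) · r dr dθ.

Inner integral (in r): ∫_{0}^{7} (22r^2) · r dr = 26411/2.

Outer integral (in θ): ∫_{0}^{2π} (26411/2) dθ = 26411π.

Therefore ∬_D (22x^2 + 22y^2) dA = 26411π.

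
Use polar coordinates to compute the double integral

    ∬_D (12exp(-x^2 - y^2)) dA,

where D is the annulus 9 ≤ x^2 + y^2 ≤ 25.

The region D is 3 ≤ r ≤ 5, 0 ≤ θ ≤ 2π in polar coordinates, where x = r cos(θ), y = r sin(θ), and dA = r dr dθ.

Under the substitution, the integrand becomes 12exp(-r^2), so

    ∬_D (12exp(-x^2 - y^2)) dA = ∫_{0}^{2π} ∫_{3}^{5} (12exp(-r^2)) · r dr dθ.

Inner integral (in r): ∫_{3}^{5} (12exp(-r^2)) · r dr = -(6 - 6exp(16))exp(-25).

Outer integral (in θ): ∫_{0}^{2π} (-(6 - 6exp(16))exp(-25)) dθ = -12π (1 - exp(16))exp(-25).

Therefore ∬_D (12exp(-x^2 - y^2)) dA = -12π (1 - exp(16))exp(-25).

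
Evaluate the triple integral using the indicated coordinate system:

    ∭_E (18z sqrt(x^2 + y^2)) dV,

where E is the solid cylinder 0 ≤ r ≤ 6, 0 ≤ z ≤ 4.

In cylindrical coordinates, x = r cos(θ), y = r sin(θ), z = z, and dV = r dr dθ dz.

The integrand becomes 18r z, so

    ∭_E (18z sqrt(x^2 + y^2)) dV = ∫_{0}^{2π} ∫_{0}^{6} ∫_{0}^{4} (18r z) · r dz dr dθ.

Inner (z): 144r^2.
Middle (r from 0 to 6): 10368.
Outer (θ): 20736π.

Therefore the triple integral equals 20736π.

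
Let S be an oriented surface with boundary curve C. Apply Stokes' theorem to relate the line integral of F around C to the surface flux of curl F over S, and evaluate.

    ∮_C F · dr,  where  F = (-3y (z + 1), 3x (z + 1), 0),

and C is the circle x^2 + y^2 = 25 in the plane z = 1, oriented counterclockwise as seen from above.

Let S be the flat disk x^2 + y^2 ≤ 25 in the plane z = 1, with upward unit normal n̂ = ẑ. By Stokes' theorem,

    ∮_C F · dr = ∬_S (∇ × F) · n̂ dS = ∬_D (curl F)_z dA,

where D is the disk x^2 + y^2 ≤ 25.

Compute the curl of F = (-3y (z + 1), 3x (z + 1), 0):
    (∇ × F)_x = ∂F_z/∂y - ∂F_y/∂z = -3x,
    (∇ × F)_y = ∂F_x/∂z - ∂F_z/∂x = -3y,
    (∇ × F)_z = ∂F_y/∂x - ∂F_x/∂y = 6z + 6.

On z = 1, (curl F)_z = 12.

Convert to polar (x = r cos θ, y = r sin θ, dA = r dr dθ); the integrand becomes 12, so

    ∬_D (curl F)_z dA = ∫_0^{2π} ∫_0^{5} (12) · r dr dθ.

Inner (r from 0 to 5): 150.
Outer (θ from 0 to 2π): 300π.

Therefore ∮_C F · dr = 300π.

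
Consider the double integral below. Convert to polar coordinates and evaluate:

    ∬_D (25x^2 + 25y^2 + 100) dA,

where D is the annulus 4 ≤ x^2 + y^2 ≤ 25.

The region D is 2 ≤ r ≤ 5, 0 ≤ θ ≤ 2π in polar coordinates, where x = r cos(θ), y = r sin(θ), and dA = r dr dθ.

Under the substitution, the integrand becomes 25r^2 + 100, so

    ∬_D (25x^2 + 25y^2 + 100) dA = ∫_{0}^{2π} ∫_{2}^{5} (25r^2 + 100) · r dr dθ.

Inner integral (in r): ∫_{2}^{5} (25r^2 + 100) · r dr = 19425/4.

Outer integral (in θ): ∫_{0}^{2π} (19425/4) dθ = 19425π/2.

Therefore ∬_D (25x^2 + 25y^2 + 100) dA = 19425π/2.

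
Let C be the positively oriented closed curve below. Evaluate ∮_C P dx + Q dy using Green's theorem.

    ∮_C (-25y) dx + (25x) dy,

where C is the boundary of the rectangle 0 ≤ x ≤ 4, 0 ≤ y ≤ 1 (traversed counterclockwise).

Green's theorem converts the closed line integral into a double integral over the enclosed region D:

    ∮_C P dx + Q dy = ∬_D (∂Q/∂x - ∂P/∂y) dA.

Here P = -25y, Q = 25x, so

    ∂Q/∂x = 25,    ∂P/∂y = -25,
    ∂Q/∂x - ∂P/∂y = 50.

D is the region 0 ≤ x ≤ 4, 0 ≤ y ≤ 1. Evaluating the double integral:

    ∬_D (50) dA = ∫_0^{4} ∫_0^{1} (50) dy dx.

Inner (y from 0 to 1): 50.
Outer (x from 0 to 4): 200.

Therefore ∮_C P dx + Q dy = 200.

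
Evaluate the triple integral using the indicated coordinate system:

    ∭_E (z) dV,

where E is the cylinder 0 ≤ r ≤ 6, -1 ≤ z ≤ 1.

In cylindrical coordinates, x = r cos(θ), y = r sin(θ), z = z, and dV = r dr dθ dz.

The integrand becomes z, so

    ∭_E (z) dV = ∫_{0}^{2π} ∫_{0}^{6} ∫_{-1}^{1} (z) · r dz dr dθ.

Inner (z): 0.
Middle (r from 0 to 6): 0.
Outer (θ): 0.

Therefore the triple integral equals 0.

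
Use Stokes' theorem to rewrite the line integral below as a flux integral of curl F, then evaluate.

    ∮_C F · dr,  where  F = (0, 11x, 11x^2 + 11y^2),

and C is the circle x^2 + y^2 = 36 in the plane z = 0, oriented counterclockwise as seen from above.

Let S be the flat disk x^2 + y^2 ≤ 36 in the plane z = 0, with upward unit normal n̂ = ẑ. By Stokes' theorem,

    ∮_C F · dr = ∬_S (∇ × F) · n̂ dS = ∬_D (curl F)_z dA,

where D is the disk x^2 + y^2 ≤ 36.

Compute the curl of F = (0, 11x, 11x^2 + 11y^2):
    (∇ × F)_x = ∂F_z/∂y - ∂F_y/∂z = 22y,
    (∇ × F)_y = ∂F_x/∂z - ∂F_z/∂x = -22x,
    (∇ × F)_z = ∂F_y/∂x - ∂F_x/∂y = 11.

On z = 0, (curl F)_z = 11.

Convert to polar (x = r cos θ, y = r sin θ, dA = r dr dθ); the integrand becomes 11, so

    ∬_D (curl F)_z dA = ∫_0^{2π} ∫_0^{6} (11) · r dr dθ.

Inner (r from 0 to 6): 198.
Outer (θ from 0 to 2π): 396π.

Therefore ∮_C F · dr = 396π.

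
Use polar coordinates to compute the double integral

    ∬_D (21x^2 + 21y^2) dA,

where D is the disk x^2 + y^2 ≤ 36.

The region D is 0 ≤ r ≤ 6, 0 ≤ θ ≤ 2π in polar coordinates, where x = r cos(θ), y = r sin(θ), and dA = r dr dθ.

Under the substitution, the integrand becomes 21r^2, so

    ∬_D (21x^2 + 21y^2) dA = ∫_{0}^{2π} ∫_{0}^{6} (21r^2) · r dr dθ.

Inner integral (in r): ∫_{0}^{6} (21r^2) · r dr = 6804.

Outer integral (in θ): ∫_{0}^{2π} (6804) dθ = 13608π.

Therefore ∬_D (21x^2 + 21y^2) dA = 13608π.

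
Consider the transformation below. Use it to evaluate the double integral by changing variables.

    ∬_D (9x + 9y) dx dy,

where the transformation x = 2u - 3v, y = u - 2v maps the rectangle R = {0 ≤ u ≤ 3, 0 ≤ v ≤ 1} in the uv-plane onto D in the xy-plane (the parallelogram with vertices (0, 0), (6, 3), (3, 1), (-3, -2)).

Compute the Jacobian determinant of (x, y) with respect to (u, v):

    ∂(x,y)/∂(u,v) = | 2  -3 | = (2)(-2) - (-3)(1) = -1.
                   | 1  -2 |

Its absolute value is |J| = 1 (the area scaling factor).

Substituting x = 2u - 3v, y = u - 2v into the integrand,

    9x + 9y → 27u - 45v,

so the integral becomes

    ∬_R (27u - 45v) · |J| du dv = ∫_0^3 ∫_0^1 (27u - 45v) dv du.

Inner (v): 27u - 45/2.
Outer (u): 54.

Therefore ∬_D (9x + 9y) dx dy = 54.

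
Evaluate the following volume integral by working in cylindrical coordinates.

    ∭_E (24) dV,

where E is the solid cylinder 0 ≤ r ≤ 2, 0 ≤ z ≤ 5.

In cylindrical coordinates, x = r cos(θ), y = r sin(θ), z = z, and dV = r dr dθ dz.

The integrand becomes 24, so

    ∭_E (24) dV = ∫_{0}^{2π} ∫_{0}^{2} ∫_{0}^{5} (24) · r dz dr dθ.

Inner (z): 120r.
Middle (r from 0 to 2): 240.
Outer (θ): 480π.

Therefore the triple integral equals 480π.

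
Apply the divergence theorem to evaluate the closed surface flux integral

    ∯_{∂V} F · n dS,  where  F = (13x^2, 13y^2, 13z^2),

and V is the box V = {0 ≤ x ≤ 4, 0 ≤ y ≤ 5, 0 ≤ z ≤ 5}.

By the divergence theorem,

    ∯_{∂V} F · n dS = ∭_V (∇ · F) dV.

Compute the divergence:
    ∇ · F = ∂F_x/∂x + ∂F_y/∂y + ∂F_z/∂z = 26x + 26y + 26z.

V is a rectangular box, so dV = dx dy dz with 0 ≤ x ≤ 4, 0 ≤ y ≤ 5, 0 ≤ z ≤ 5.

Integrate (26x + 26y + 26z) over V as an iterated integral:

    ∭_V (∇·F) dV = ∫_0^{4} ∫_0^{5} ∫_0^{5} (26x + 26y + 26z) dz dy dx.

Inner (z from 0 to 5): 130x + 130y + 325.
Middle (y from 0 to 5): 650x + 3250.
Outer (x from 0 to 4): 18200.

Therefore ∯_{∂V} F · n dS = 18200.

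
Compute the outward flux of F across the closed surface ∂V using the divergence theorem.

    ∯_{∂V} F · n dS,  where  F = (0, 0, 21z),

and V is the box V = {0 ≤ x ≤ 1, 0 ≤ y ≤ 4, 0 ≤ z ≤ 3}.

By the divergence theorem,

    ∯_{∂V} F · n dS = ∭_V (∇ · F) dV.

Compute the divergence:
    ∇ · F = ∂F_x/∂x + ∂F_y/∂y + ∂F_z/∂z = 0 + 0 + 21 = 21.

V is a rectangular box, so dV = dx dy dz with 0 ≤ x ≤ 1, 0 ≤ y ≤ 4, 0 ≤ z ≤ 3.

Integrate (21) over V as an iterated integral:

    ∭_V (∇·F) dV = ∫_0^{1} ∫_0^{4} ∫_0^{3} (21) dz dy dx.

Inner (z from 0 to 3): 63.
Middle (y from 0 to 4): 252.
Outer (x from 0 to 1): 252.

Therefore ∯_{∂V} F · n dS = 252.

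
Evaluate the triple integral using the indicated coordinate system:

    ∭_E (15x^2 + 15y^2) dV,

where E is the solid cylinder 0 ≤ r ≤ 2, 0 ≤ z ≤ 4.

In cylindrical coordinates, x = r cos(θ), y = r sin(θ), z = z, and dV = r dr dθ dz.

The integrand becomes 15r^2, so

    ∭_E (15x^2 + 15y^2) dV = ∫_{0}^{2π} ∫_{0}^{2} ∫_{0}^{4} (15r^2) · r dz dr dθ.

Inner (z): 60r^3.
Middle (r from 0 to 2): 240.
Outer (θ): 480π.

Therefore the triple integral equals 480π.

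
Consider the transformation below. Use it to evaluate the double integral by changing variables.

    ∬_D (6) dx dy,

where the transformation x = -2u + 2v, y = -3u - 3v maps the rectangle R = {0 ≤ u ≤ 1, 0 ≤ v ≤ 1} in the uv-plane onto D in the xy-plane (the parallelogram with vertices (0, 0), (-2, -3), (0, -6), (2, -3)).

Compute the Jacobian determinant of (x, y) with respect to (u, v):

    ∂(x,y)/∂(u,v) = | -2  2 | = (-2)(-3) - (2)(-3) = 12.
                   | -3  -3 |

Its absolute value is |J| = 12 (the area scaling factor).

Substituting x = -2u + 2v, y = -3u - 3v into the integrand,

    6 → 6,

so the integral becomes

    ∬_R (6) · |J| du dv = ∫_0^1 ∫_0^1 (72) dv du.

Inner (v): 72.
Outer (u): 72.

Therefore ∬_D (6) dx dy = 72.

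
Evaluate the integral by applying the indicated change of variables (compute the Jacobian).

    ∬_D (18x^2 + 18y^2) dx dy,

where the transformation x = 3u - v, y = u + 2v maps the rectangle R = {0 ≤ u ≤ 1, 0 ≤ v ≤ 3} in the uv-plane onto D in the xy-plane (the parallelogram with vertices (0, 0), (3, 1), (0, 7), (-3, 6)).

Compute the Jacobian determinant of (x, y) with respect to (u, v):

    ∂(x,y)/∂(u,v) = | 3  -1 | = (3)(2) - (-1)(1) = 7.
                   | 1  2 |

Its absolute value is |J| = 7 (the area scaling factor).

Substituting x = 3u - v, y = u + 2v into the integrand,

    18x^2 + 18y^2 → 180u^2 - 36u v + 90v^2,

so the integral becomes

    ∬_R (180u^2 - 36u v + 90v^2) · |J| du dv = ∫_0^1 ∫_0^3 (1260u^2 - 252u v + 630v^2) dv du.

Inner (v): 3780u^2 - 1134u + 5670.
Outer (u): 6363.

Therefore ∬_D (18x^2 + 18y^2) dx dy = 6363.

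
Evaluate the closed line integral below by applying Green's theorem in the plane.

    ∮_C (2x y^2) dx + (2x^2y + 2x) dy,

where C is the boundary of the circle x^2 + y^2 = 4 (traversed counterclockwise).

Green's theorem converts the closed line integral into a double integral over the enclosed region D:

    ∮_C P dx + Q dy = ∬_D (∂Q/∂x - ∂P/∂y) dA.

Here P = 2x y^2, Q = 2x^2y + 2x, so

    ∂Q/∂x = 4x y + 2,    ∂P/∂y = 4x y,
    ∂Q/∂x - ∂P/∂y = 2.

D is the region x^2 + y^2 ≤ 4. Evaluating the double integral:

In polar coordinates (x = r cos θ, y = r sin θ, dA = r dr dθ) the integrand becomes 2, so

    ∬_D (2) dA = ∫_0^{2π} ∫_0^{2} (2) · r dr dθ.

Inner (r from 0 to 2): 4.
Outer (θ from 0 to 2π): 8π.

Therefore ∮_C P dx + Q dy = 8π.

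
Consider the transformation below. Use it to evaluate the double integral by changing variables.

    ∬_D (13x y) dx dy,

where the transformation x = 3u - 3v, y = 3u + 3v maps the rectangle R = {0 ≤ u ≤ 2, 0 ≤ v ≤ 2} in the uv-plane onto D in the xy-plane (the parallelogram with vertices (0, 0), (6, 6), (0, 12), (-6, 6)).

Compute the Jacobian determinant of (x, y) with respect to (u, v):

    ∂(x,y)/∂(u,v) = | 3  -3 | = (3)(3) - (-3)(3) = 18.
                   | 3  3 |

Its absolute value is |J| = 18 (the area scaling factor).

Substituting x = 3u - 3v, y = 3u + 3v into the integrand,

    13x y → 117u^2 - 117v^2,

so the integral becomes

    ∬_R (117u^2 - 117v^2) · |J| du dv = ∫_0^2 ∫_0^2 (2106u^2 - 2106v^2) dv du.

Inner (v): 4212u^2 - 5616.
Outer (u): 0.

Therefore ∬_D (13x y) dx dy = 0.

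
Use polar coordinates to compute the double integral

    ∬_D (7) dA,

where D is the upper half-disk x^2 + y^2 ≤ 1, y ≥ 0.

The region D is 0 ≤ r ≤ 1, 0 ≤ θ ≤ π in polar coordinates, where x = r cos(θ), y = r sin(θ), and dA = r dr dθ.

Under the substitution, the integrand becomes 7, so

    ∬_D (7) dA = ∫_{0}^{π} ∫_{0}^{1} (7) · r dr dθ.

Inner integral (in r): ∫_{0}^{1} (7) · r dr = 7/2.

Outer integral (in θ): ∫_{0}^{π} (7/2) dθ = 7π/2.

Therefore ∬_D (7) dA = 7π/2.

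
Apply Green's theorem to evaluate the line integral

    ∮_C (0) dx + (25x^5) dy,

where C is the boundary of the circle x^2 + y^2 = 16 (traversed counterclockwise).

Green's theorem converts the closed line integral into a double integral over the enclosed region D:

    ∮_C P dx + Q dy = ∬_D (∂Q/∂x - ∂P/∂y) dA.

Here P = 0, Q = 25x^5, so

    ∂Q/∂x = 125x^4,    ∂P/∂y = 0,
    ∂Q/∂x - ∂P/∂y = 125x^4.

D is the region x^2 + y^2 ≤ 16. Evaluating the double integral:

In polar coordinates (x = r cos θ, y = r sin θ, dA = r dr dθ) the integrand becomes 125r^4cos(θ)^4, so

    ∬_D (125x^4) dA = ∫_0^{2π} ∫_0^{4} (125r^4cos(θ)^4) · r dr dθ.

Inner (r from 0 to 4): 256000cos(θ)^4/3.
Outer (θ from 0 to 2π): 64000π.

Therefore ∮_C P dx + Q dy = 64000π.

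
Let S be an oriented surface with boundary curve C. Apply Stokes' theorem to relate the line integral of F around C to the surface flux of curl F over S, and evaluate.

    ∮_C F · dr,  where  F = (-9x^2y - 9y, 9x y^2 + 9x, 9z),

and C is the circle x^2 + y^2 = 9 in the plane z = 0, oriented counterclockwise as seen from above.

Let S be the flat disk x^2 + y^2 ≤ 9 in the plane z = 0, with upward unit normal n̂ = ẑ. By Stokes' theorem,

    ∮_C F · dr = ∬_S (∇ × F) · n̂ dS = ∬_D (curl F)_z dA,

where D is the disk x^2 + y^2 ≤ 9.

Compute the curl of F = (-9x^2y - 9y, 9x y^2 + 9x, 9z):
    (∇ × F)_x = ∂F_z/∂y - ∂F_y/∂z = 0,
    (∇ × F)_y = ∂F_x/∂z - ∂F_z/∂x = 0,
    (∇ × F)_z = ∂F_y/∂x - ∂F_x/∂y = 9x^2 + 9y^2 + 18.

On z = 0, (curl F)_z = 9x^2 + 9y^2 + 18.

Convert to polar (x = r cos θ, y = r sin θ, dA = r dr dθ); the integrand becomes 9r^2 + 18, so

    ∬_D (curl F)_z dA = ∫_0^{2π} ∫_0^{3} (9r^2 + 18) · r dr dθ.

Inner (r from 0 to 3): 1053/4.
Outer (θ from 0 to 2π): 1053π/2.

Therefore ∮_C F · dr = 1053π/2.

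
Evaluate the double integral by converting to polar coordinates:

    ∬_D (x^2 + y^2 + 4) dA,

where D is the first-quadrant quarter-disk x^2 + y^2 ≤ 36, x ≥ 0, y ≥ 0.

The region D is 0 ≤ r ≤ 6, 0 ≤ θ ≤ π/2 in polar coordinates, where x = r cos(θ), y = r sin(θ), and dA = r dr dθ.

Under the substitution, the integrand becomes r^2 + 4, so

    ∬_D (x^2 + y^2 + 4) dA = ∫_{0}^{π/2} ∫_{0}^{6} (r^2 + 4) · r dr dθ.

Inner integral (in r): ∫_{0}^{6} (r^2 + 4) · r dr = 396.

Outer integral (in θ): ∫_{0}^{π/2} (396) dθ = 198π.

Therefore ∬_D (x^2 + y^2 + 4) dA = 198π.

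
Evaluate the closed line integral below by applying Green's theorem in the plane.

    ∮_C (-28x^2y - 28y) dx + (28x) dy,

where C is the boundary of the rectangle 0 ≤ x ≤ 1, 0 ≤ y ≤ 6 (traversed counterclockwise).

Green's theorem converts the closed line integral into a double integral over the enclosed region D:

    ∮_C P dx + Q dy = ∬_D (∂Q/∂x - ∂P/∂y) dA.

Here P = -28x^2y - 28y, Q = 28x, so

    ∂Q/∂x = 28,    ∂P/∂y = -28x^2 - 28,
    ∂Q/∂x - ∂P/∂y = 28x^2 + 56.

D is the region 0 ≤ x ≤ 1, 0 ≤ y ≤ 6. Evaluating the double integral:

    ∬_D (28x^2 + 56) dA = ∫_0^{1} ∫_0^{6} (28x^2 + 56) dy dx.

Inner (y from 0 to 6): 168x^2 + 336.
Outer (x from 0 to 1): 392.

Therefore ∮_C P dx + Q dy = 392.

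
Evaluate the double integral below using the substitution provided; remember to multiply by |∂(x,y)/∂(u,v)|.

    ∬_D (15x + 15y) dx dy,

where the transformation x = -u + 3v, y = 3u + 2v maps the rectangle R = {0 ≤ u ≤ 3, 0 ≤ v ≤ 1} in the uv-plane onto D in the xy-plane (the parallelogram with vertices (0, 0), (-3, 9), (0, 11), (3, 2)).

Compute the Jacobian determinant of (x, y) with respect to (u, v):

    ∂(x,y)/∂(u,v) = | -1  3 | = (-1)(2) - (3)(3) = -11.
                   | 3  2 |

Its absolute value is |J| = 11 (the area scaling factor).

Substituting x = -u + 3v, y = 3u + 2v into the integrand,

    15x + 15y → 30u + 75v,

so the integral becomes

    ∬_R (30u + 75v) · |J| du dv = ∫_0^3 ∫_0^1 (330u + 825v) dv du.

Inner (v): 330u + 825/2.
Outer (u): 5445/2.

Therefore ∬_D (15x + 15y) dx dy = 5445/2.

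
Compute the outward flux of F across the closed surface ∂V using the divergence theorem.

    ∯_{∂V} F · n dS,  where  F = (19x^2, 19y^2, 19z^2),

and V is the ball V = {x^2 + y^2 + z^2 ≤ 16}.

By the divergence theorem,

    ∯_{∂V} F · n dS = ∭_V (∇ · F) dV.

Compute the divergence:
    ∇ · F = ∂F_x/∂x + ∂F_y/∂y + ∂F_z/∂z = 38x + 38y + 38z.

In spherical coordinates, x = ρ sin(φ) cos(θ), y = ρ sin(φ) sin(θ), z = ρ cos(φ), dV = ρ^2 sin(φ) dρ dφ dθ, with 0 ≤ ρ ≤ 4, 0 ≤ φ ≤ π, 0 ≤ θ ≤ 2π.

The integrand, after substitution and multiplying by the volume element, becomes (38ρ (sqrt(2)sin(φ)sin(θ + π/4) + cos(φ))) · ρ^2 sin(φ), so

    ∭_V (∇·F) dV = ∫_0^{2π} ∫_0^{π} ∫_0^{4} (38ρ (sqrt(2)sin(φ)sin(θ + π/4) + cos(φ))) · ρ^2 sin(φ) dρ dφ dθ.

Inner (ρ from 0 to 4): 2432(sqrt(2)sin(φ)sin(θ + π/4) + cos(φ))sin(φ).
Middle (φ from 0 to π): 1216sqrt(2)π sin(θ + π/4).
Outer (θ from 0 to 2π): 0.

Therefore ∯_{∂V} F · n dS = 0.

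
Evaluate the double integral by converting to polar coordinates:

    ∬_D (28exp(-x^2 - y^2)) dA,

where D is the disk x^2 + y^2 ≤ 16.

The region D is 0 ≤ r ≤ 4, 0 ≤ θ ≤ 2π in polar coordinates, where x = r cos(θ), y = r sin(θ), and dA = r dr dθ.

Under the substitution, the integrand becomes 28exp(-r^2), so

    ∬_D (28exp(-x^2 - y^2)) dA = ∫_{0}^{2π} ∫_{0}^{4} (28exp(-r^2)) · r dr dθ.

Inner integral (in r): ∫_{0}^{4} (28exp(-r^2)) · r dr = 14 - 14exp(-16).

Outer integral (in θ): ∫_{0}^{2π} (14 - 14exp(-16)) dθ = -28π exp(-16) + 28π.

Therefore ∬_D (28exp(-x^2 - y^2)) dA = -28π exp(-16) + 28π.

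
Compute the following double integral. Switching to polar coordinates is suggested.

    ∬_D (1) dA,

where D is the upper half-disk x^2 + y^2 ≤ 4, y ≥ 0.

The region D is 0 ≤ r ≤ 2, 0 ≤ θ ≤ π in polar coordinates, where x = r cos(θ), y = r sin(θ), and dA = r dr dθ.

Under the substitution, the integrand becomes 1, so

    ∬_D (1) dA = ∫_{0}^{π} ∫_{0}^{2} (1) · r dr dθ.

Inner integral (in r): ∫_{0}^{2} (1) · r dr = 2.

Outer integral (in θ): ∫_{0}^{π} (2) dθ = 2π.

Therefore ∬_D (1) dA = 2π.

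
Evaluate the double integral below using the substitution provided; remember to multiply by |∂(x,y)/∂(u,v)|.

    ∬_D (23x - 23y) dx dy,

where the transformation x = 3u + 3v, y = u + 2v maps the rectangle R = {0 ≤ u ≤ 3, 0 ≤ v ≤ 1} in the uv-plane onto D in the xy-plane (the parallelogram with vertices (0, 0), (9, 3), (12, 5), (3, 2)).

Compute the Jacobian determinant of (x, y) with respect to (u, v):

    ∂(x,y)/∂(u,v) = | 3  3 | = (3)(2) - (3)(1) = 3.
                   | 1  2 |

Its absolute value is |J| = 3 (the area scaling factor).

Substituting x = 3u + 3v, y = u + 2v into the integrand,

    23x - 23y → 46u + 23v,

so the integral becomes

    ∬_R (46u + 23v) · |J| du dv = ∫_0^3 ∫_0^1 (138u + 69v) dv du.

Inner (v): 138u + 69/2.
Outer (u): 1449/2.

Therefore ∬_D (23x - 23y) dx dy = 1449/2.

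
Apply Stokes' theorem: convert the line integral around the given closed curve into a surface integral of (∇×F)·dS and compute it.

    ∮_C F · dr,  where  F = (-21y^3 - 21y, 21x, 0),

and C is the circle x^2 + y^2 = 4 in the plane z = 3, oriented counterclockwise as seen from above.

Let S be the flat disk x^2 + y^2 ≤ 4 in the plane z = 3, with upward unit normal n̂ = ẑ. By Stokes' theorem,

    ∮_C F · dr = ∬_S (∇ × F) · n̂ dS = ∬_D (curl F)_z dA,

where D is the disk x^2 + y^2 ≤ 4.

Compute the curl of F = (-21y^3 - 21y, 21x, 0):
    (∇ × F)_x = ∂F_z/∂y - ∂F_y/∂z = 0,
    (∇ × F)_y = ∂F_x/∂z - ∂F_z/∂x = 0,
    (∇ × F)_z = ∂F_y/∂x - ∂F_x/∂y = 63y^2 + 42.

On z = 3, (curl F)_z = 63y^2 + 42.

Convert to polar (x = r cos θ, y = r sin θ, dA = r dr dθ); the integrand becomes 63r^2sin(θ)^2 + 42, so

    ∬_D (curl F)_z dA = ∫_0^{2π} ∫_0^{2} (63r^2sin(θ)^2 + 42) · r dr dθ.

Inner (r from 0 to 2): 252sin(θ)^2 + 84.
Outer (θ from 0 to 2π): 420π.

Therefore ∮_C F · dr = 420π.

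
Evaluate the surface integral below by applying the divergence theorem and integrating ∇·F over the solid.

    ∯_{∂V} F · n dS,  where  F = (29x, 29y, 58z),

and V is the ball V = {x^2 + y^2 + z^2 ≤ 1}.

By the divergence theorem,

    ∯_{∂V} F · n dS = ∭_V (∇ · F) dV.

Compute the divergence:
    ∇ · F = ∂F_x/∂x + ∂F_y/∂y + ∂F_z/∂z = 29 + 29 + 58 = 116.

In spherical coordinates, x = ρ sin(φ) cos(θ), y = ρ sin(φ) sin(θ), z = ρ cos(φ), dV = ρ^2 sin(φ) dρ dφ dθ, with 0 ≤ ρ ≤ 1, 0 ≤ φ ≤ π, 0 ≤ θ ≤ 2π.

The integrand, after substitution and multiplying by the volume element, becomes (116) · ρ^2 sin(φ), so

    ∭_V (∇·F) dV = ∫_0^{2π} ∫_0^{π} ∫_0^{1} (116) · ρ^2 sin(φ) dρ dφ dθ.

Inner (ρ from 0 to 1): 116sin(φ)/3.
Middle (φ from 0 to π): 232/3.
Outer (θ from 0 to 2π): 464π/3.

Therefore ∯_{∂V} F · n dS = 464π/3.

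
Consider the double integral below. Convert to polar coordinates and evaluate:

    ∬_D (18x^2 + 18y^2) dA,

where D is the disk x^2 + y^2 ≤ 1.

The region D is 0 ≤ r ≤ 1, 0 ≤ θ ≤ 2π in polar coordinates, where x = r cos(θ), y = r sin(θ), and dA = r dr dθ.

Under the substitution, the integrand becomes 18r^2, so

    ∬_D (18x^2 + 18y^2) dA = ∫_{0}^{2π} ∫_{0}^{1} (18r^2) · r dr dθ.

Inner integral (in r): ∫_{0}^{1} (18r^2) · r dr = 9/2.

Outer integral (in θ): ∫_{0}^{2π} (9/2) dθ = 9π.

Therefore ∬_D (18x^2 + 18y^2) dA = 9π.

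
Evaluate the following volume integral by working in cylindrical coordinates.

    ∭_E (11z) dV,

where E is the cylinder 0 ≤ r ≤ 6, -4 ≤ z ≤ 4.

In cylindrical coordinates, x = r cos(θ), y = r sin(θ), z = z, and dV = r dr dθ dz.

The integrand becomes 11z, so

    ∭_E (11z) dV = ∫_{0}^{2π} ∫_{0}^{6} ∫_{-4}^{4} (11z) · r dz dr dθ.

Inner (z): 0.
Middle (r from 0 to 6): 0.
Outer (θ): 0.

Therefore the triple integral equals 0.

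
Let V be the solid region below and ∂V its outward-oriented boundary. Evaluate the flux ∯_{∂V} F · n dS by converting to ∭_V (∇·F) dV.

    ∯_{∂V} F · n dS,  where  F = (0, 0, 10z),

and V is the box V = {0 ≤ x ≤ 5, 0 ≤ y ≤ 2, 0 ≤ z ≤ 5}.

By the divergence theorem,

    ∯_{∂V} F · n dS = ∭_V (∇ · F) dV.

Compute the divergence:
    ∇ · F = ∂F_x/∂x + ∂F_y/∂y + ∂F_z/∂z = 0 + 0 + 10 = 10.

V is a rectangular box, so dV = dx dy dz with 0 ≤ x ≤ 5, 0 ≤ y ≤ 2, 0 ≤ z ≤ 5.

Integrate (10) over V as an iterated integral:

    ∭_V (∇·F) dV = ∫_0^{5} ∫_0^{2} ∫_0^{5} (10) dz dy dx.

Inner (z from 0 to 5): 50.
Middle (y from 0 to 2): 100.
Outer (x from 0 to 5): 500.

Therefore ∯_{∂V} F · n dS = 500.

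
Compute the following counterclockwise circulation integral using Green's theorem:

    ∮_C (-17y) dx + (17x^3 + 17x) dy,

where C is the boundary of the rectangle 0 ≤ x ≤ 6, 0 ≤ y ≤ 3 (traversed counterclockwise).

Green's theorem converts the closed line integral into a double integral over the enclosed region D:

    ∮_C P dx + Q dy = ∬_D (∂Q/∂x - ∂P/∂y) dA.

Here P = -17y, Q = 17x^3 + 17x, so

    ∂Q/∂x = 51x^2 + 17,    ∂P/∂y = -17,
    ∂Q/∂x - ∂P/∂y = 51x^2 + 34.

D is the region 0 ≤ x ≤ 6, 0 ≤ y ≤ 3. Evaluating the double integral:

    ∬_D (51x^2 + 34) dA = ∫_0^{6} ∫_0^{3} (51x^2 + 34) dy dx.

Inner (y from 0 to 3): 153x^2 + 102.
Outer (x from 0 to 6): 11628.

Therefore ∮_C P dx + Q dy = 11628.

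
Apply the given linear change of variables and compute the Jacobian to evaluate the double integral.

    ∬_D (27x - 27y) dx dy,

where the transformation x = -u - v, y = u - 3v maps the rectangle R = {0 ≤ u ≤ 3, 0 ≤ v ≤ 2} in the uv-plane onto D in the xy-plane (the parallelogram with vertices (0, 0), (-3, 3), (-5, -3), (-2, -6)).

Compute the Jacobian determinant of (x, y) with respect to (u, v):

    ∂(x,y)/∂(u,v) = | -1  -1 | = (-1)(-3) - (-1)(1) = 4.
                   | 1  -3 |

Its absolute value is |J| = 4 (the area scaling factor).

Substituting x = -u - v, y = u - 3v into the integrand,

    27x - 27y → -54u + 54v,

so the integral becomes

    ∬_R (-54u + 54v) · |J| du dv = ∫_0^3 ∫_0^2 (-216u + 216v) dv du.

Inner (v): 432 - 432u.
Outer (u): -648.

Therefore ∬_D (27x - 27y) dx dy = -648.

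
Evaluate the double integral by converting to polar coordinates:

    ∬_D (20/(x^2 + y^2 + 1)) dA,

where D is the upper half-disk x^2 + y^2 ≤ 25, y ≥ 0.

The region D is 0 ≤ r ≤ 5, 0 ≤ θ ≤ π in polar coordinates, where x = r cos(θ), y = r sin(θ), and dA = r dr dθ.

Under the substitution, the integrand becomes 20/(r^2 + 1), so

    ∬_D (20/(x^2 + y^2 + 1)) dA = ∫_{0}^{π} ∫_{0}^{5} (20/(r^2 + 1)) · r dr dθ.

Inner integral (in r): ∫_{0}^{5} (20/(r^2 + 1)) · r dr = log(141167095653376).

Outer integral (in θ): ∫_{0}^{π} (log(141167095653376)) dθ = log(141167095653376^π).

Therefore ∬_D (20/(x^2 + y^2 + 1)) dA = log(141167095653376^π).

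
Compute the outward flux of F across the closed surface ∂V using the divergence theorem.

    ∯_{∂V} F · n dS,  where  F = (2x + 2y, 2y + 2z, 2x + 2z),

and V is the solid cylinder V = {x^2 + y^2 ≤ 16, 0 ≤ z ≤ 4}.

By the divergence theorem,

    ∯_{∂V} F · n dS = ∭_V (∇ · F) dV.

Compute the divergence:
    ∇ · F = ∂F_x/∂x + ∂F_y/∂y + ∂F_z/∂z = 2 + 2 + 2 = 6.

In cylindrical coordinates, x = r cos(θ), y = r sin(θ), z = z, dV = r dr dθ dz, with 0 ≤ r ≤ 4, 0 ≤ θ ≤ 2π, 0 ≤ z ≤ 4.

The integrand, after substitution and multiplying by the volume element, becomes (6) · r, so

    ∭_V (∇·F) dV = ∫_0^{2π} ∫_0^{4} ∫_0^{4} (6) · r dz dr dθ.

Inner (z from 0 to 4): 24r.
Middle (r from 0 to 4): 192.
Outer (θ from 0 to 2π): 384π.

Therefore ∯_{∂V} F · n dS = 384π.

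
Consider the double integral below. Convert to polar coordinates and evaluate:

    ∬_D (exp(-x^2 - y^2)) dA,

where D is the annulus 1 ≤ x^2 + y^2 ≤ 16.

The region D is 1 ≤ r ≤ 4, 0 ≤ θ ≤ 2π in polar coordinates, where x = r cos(θ), y = r sin(θ), and dA = r dr dθ.

Under the substitution, the integrand becomes exp(-r^2), so

    ∬_D (exp(-x^2 - y^2)) dA = ∫_{0}^{2π} ∫_{1}^{4} (exp(-r^2)) · r dr dθ.

Inner integral (in r): ∫_{1}^{4} (exp(-r^2)) · r dr = -(1 - exp(15))exp(-16)/2.

Outer integral (in θ): ∫_{0}^{2π} (-(1 - exp(15))exp(-16)/2) dθ = -π (1 - exp(15))exp(-16).

Therefore ∬_D (exp(-x^2 - y^2)) dA = -π (1 - exp(15))exp(-16).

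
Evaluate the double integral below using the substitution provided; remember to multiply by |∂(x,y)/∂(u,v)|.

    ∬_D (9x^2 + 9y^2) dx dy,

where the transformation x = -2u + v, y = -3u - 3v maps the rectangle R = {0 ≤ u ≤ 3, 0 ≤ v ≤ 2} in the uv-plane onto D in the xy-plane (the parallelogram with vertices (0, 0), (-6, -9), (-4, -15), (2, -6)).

Compute the Jacobian determinant of (x, y) with respect to (u, v):

    ∂(x,y)/∂(u,v) = | -2  1 | = (-2)(-3) - (1)(-3) = 9.
                   | -3  -3 |

Its absolute value is |J| = 9 (the area scaling factor).

Substituting x = -2u + v, y = -3u - 3v into the integrand,

    9x^2 + 9y^2 → 117u^2 + 126u v + 90v^2,

so the integral becomes

    ∬_R (117u^2 + 126u v + 90v^2) · |J| du dv = ∫_0^3 ∫_0^2 (1053u^2 + 1134u v + 810v^2) dv du.

Inner (v): 2106u^2 + 2268u + 2160.
Outer (u): 35640.

Therefore ∬_D (9x^2 + 9y^2) dx dy = 35640.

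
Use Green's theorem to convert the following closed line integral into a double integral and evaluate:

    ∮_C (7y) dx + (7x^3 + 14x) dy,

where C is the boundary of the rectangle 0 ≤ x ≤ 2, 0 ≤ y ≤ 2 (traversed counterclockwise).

Green's theorem converts the closed line integral into a double integral over the enclosed region D:

    ∮_C P dx + Q dy = ∬_D (∂Q/∂x - ∂P/∂y) dA.

Here P = 7y, Q = 7x^3 + 14x, so

    ∂Q/∂x = 21x^2 + 14,    ∂P/∂y = 7,
    ∂Q/∂x - ∂P/∂y = 21x^2 + 7.

D is the region 0 ≤ x ≤ 2, 0 ≤ y ≤ 2. Evaluating the double integral:

    ∬_D (21x^2 + 7) dA = ∫_0^{2} ∫_0^{2} (21x^2 + 7) dy dx.

Inner (y from 0 to 2): 42x^2 + 14.
Outer (x from 0 to 2): 140.

Therefore ∮_C P dx + Q dy = 140.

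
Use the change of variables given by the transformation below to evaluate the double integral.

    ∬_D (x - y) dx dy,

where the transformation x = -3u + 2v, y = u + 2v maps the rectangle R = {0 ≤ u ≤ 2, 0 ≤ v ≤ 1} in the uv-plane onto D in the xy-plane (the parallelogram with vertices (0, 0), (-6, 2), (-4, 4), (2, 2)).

Compute the Jacobian determinant of (x, y) with respect to (u, v):

    ∂(x,y)/∂(u,v) = | -3  2 | = (-3)(2) - (2)(1) = -8.
                   | 1  2 |

Its absolute value is |J| = 8 (the area scaling factor).

Substituting x = -3u + 2v, y = u + 2v into the integrand,

    x - y → -4u,

so the integral becomes

    ∬_R (-4u) · |J| du dv = ∫_0^2 ∫_0^1 (-32u) dv du.

Inner (v): -32u.
Outer (u): -64.

Therefore ∬_D (x - y) dx dy = -64.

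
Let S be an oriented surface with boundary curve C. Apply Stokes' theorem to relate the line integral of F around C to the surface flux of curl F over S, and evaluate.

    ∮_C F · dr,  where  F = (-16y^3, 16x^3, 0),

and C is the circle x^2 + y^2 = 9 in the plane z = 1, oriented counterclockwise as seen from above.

Let S be the flat disk x^2 + y^2 ≤ 9 in the plane z = 1, with upward unit normal n̂ = ẑ. By Stokes' theorem,

    ∮_C F · dr = ∬_S (∇ × F) · n̂ dS = ∬_D (curl F)_z dA,

where D is the disk x^2 + y^2 ≤ 9.

Compute the curl of F = (-16y^3, 16x^3, 0):
    (∇ × F)_x = ∂F_z/∂y - ∂F_y/∂z = 0,
    (∇ × F)_y = ∂F_x/∂z - ∂F_z/∂x = 0,
    (∇ × F)_z = ∂F_y/∂x - ∂F_x/∂y = 48x^2 + 48y^2.

On z = 1, (curl F)_z = 48x^2 + 48y^2.

Convert to polar (x = r cos θ, y = r sin θ, dA = r dr dθ); the integrand becomes 48r^2, so

    ∬_D (curl F)_z dA = ∫_0^{2π} ∫_0^{3} (48r^2) · r dr dθ.

Inner (r from 0 to 3): 972.
Outer (θ from 0 to 2π): 1944π.

Therefore ∮_C F · dr = 1944π.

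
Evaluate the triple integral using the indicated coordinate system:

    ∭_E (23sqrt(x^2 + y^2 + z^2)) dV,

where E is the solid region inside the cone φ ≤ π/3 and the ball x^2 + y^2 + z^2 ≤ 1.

In spherical coordinates, x = ρ sin(φ) cos(θ), y = ρ sin(φ) sin(θ), z = ρ cos(φ), and dV = ρ^2 sin(φ) dρ dφ dθ.

The integrand becomes 23ρ, so

    ∭_E (23sqrt(x^2 + y^2 + z^2)) dV = ∫_{0}^{2π} ∫_{0}^{π/3} ∫_{0}^{1} (23ρ) · ρ^2 sin(φ) dρ dφ dθ.

Inner (ρ): 23sin(φ)/4.
Middle (φ): 23/8.
Outer (θ): 23π/4.

Therefore the triple integral equals 23π/4.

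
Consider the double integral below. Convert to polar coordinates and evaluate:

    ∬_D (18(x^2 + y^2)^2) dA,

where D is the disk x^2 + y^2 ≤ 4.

The region D is 0 ≤ r ≤ 2, 0 ≤ θ ≤ 2π in polar coordinates, where x = r cos(θ), y = r sin(θ), and dA = r dr dθ.

Under the substitution, the integrand becomes 18r^4, so

    ∬_D (18(x^2 + y^2)^2) dA = ∫_{0}^{2π} ∫_{0}^{2} (18r^4) · r dr dθ.

Inner integral (in r): ∫_{0}^{2} (18r^4) · r dr = 192.

Outer integral (in θ): ∫_{0}^{2π} (192) dθ = 384π.

Therefore ∬_D (18(x^2 + y^2)^2) dA = 384π.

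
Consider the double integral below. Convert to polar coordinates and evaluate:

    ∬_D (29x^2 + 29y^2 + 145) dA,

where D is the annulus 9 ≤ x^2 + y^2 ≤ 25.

The region D is 3 ≤ r ≤ 5, 0 ≤ θ ≤ 2π in polar coordinates, where x = r cos(θ), y = r sin(θ), and dA = r dr dθ.

Under the substitution, the integrand becomes 29r^2 + 145, so

    ∬_D (29x^2 + 29y^2 + 145) dA = ∫_{0}^{2π} ∫_{3}^{5} (29r^2 + 145) · r dr dθ.

Inner integral (in r): ∫_{3}^{5} (29r^2 + 145) · r dr = 5104.

Outer integral (in θ): ∫_{0}^{2π} (5104) dθ = 10208π.

Therefore ∬_D (29x^2 + 29y^2 + 145) dA = 10208π.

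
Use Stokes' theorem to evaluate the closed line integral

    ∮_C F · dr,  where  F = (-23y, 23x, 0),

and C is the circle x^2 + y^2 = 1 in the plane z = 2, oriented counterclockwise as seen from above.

Let S be the flat disk x^2 + y^2 ≤ 1 in the plane z = 2, with upward unit normal n̂ = ẑ. By Stokes' theorem,

    ∮_C F · dr = ∬_S (∇ × F) · n̂ dS = ∬_D (curl F)_z dA,

where D is the disk x^2 + y^2 ≤ 1.

Compute the curl of F = (-23y, 23x, 0):
    (∇ × F)_x = ∂F_z/∂y - ∂F_y/∂z = 0,
    (∇ × F)_y = ∂F_x/∂z - ∂F_z/∂x = 0,
    (∇ × F)_z = ∂F_y/∂x - ∂F_x/∂y = 46.

On z = 2, (curl F)_z = 46.

Convert to polar (x = r cos θ, y = r sin θ, dA = r dr dθ); the integrand becomes 46, so

    ∬_D (curl F)_z dA = ∫_0^{2π} ∫_0^{1} (46) · r dr dθ.

Inner (r from 0 to 1): 23.
Outer (θ from 0 to 2π): 46π.

Therefore ∮_C F · dr = 46π.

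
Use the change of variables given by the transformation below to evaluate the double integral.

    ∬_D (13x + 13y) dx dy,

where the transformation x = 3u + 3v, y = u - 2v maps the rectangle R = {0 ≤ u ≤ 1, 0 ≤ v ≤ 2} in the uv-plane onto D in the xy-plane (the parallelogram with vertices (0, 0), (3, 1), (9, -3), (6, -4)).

Compute the Jacobian determinant of (x, y) with respect to (u, v):

    ∂(x,y)/∂(u,v) = | 3  3 | = (3)(-2) - (3)(1) = -9.
                   | 1  -2 |

Its absolute value is |J| = 9 (the area scaling factor).

Substituting x = 3u + 3v, y = u - 2v into the integrand,

    13x + 13y → 52u + 13v,

so the integral becomes

    ∬_R (52u + 13v) · |J| du dv = ∫_0^1 ∫_0^2 (468u + 117v) dv du.

Inner (v): 936u + 234.
Outer (u): 702.

Therefore ∬_D (13x + 13y) dx dy = 702.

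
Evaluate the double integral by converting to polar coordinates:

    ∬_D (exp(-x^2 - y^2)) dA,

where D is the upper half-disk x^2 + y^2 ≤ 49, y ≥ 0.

The region D is 0 ≤ r ≤ 7, 0 ≤ θ ≤ π in polar coordinates, where x = r cos(θ), y = r sin(θ), and dA = r dr dθ.

Under the substitution, the integrand becomes exp(-r^2), so

    ∬_D (exp(-x^2 - y^2)) dA = ∫_{0}^{π} ∫_{0}^{7} (exp(-r^2)) · r dr dθ.

Inner integral (in r): ∫_{0}^{7} (exp(-r^2)) · r dr = -(1 - exp(49))exp(-49)/2.

Outer integral (in θ): ∫_{0}^{π} (-(1 - exp(49))exp(-49)/2) dθ = -π exp(-49)/2 + π/2.

Therefore ∬_D (exp(-x^2 - y^2)) dA = -π exp(-49)/2 + π/2.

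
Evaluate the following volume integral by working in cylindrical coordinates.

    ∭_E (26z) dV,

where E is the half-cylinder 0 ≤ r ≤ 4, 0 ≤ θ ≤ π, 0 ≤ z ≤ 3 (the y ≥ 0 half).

In cylindrical coordinates, x = r cos(θ), y = r sin(θ), z = z, and dV = r dr dθ dz.

The integrand becomes 26z, so

    ∭_E (26z) dV = ∫_{0}^{π} ∫_{0}^{4} ∫_{0}^{3} (26z) · r dz dr dθ.

Inner (z): 117r.
Middle (r from 0 to 4): 936.
Outer (θ): 936π.

Therefore the triple integral equals 936π.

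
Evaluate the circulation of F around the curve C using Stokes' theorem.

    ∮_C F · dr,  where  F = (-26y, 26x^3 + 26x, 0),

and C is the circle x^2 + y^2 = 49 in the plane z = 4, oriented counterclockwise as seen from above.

Let S be the flat disk x^2 + y^2 ≤ 49 in the plane z = 4, with upward unit normal n̂ = ẑ. By Stokes' theorem,

    ∮_C F · dr = ∬_S (∇ × F) · n̂ dS = ∬_D (curl F)_z dA,

where D is the disk x^2 + y^2 ≤ 49.

Compute the curl of F = (-26y, 26x^3 + 26x, 0):
    (∇ × F)_x = ∂F_z/∂y - ∂F_y/∂z = 0,
    (∇ × F)_y = ∂F_x/∂z - ∂F_z/∂x = 0,
    (∇ × F)_z = ∂F_y/∂x - ∂F_x/∂y = 78x^2 + 52.

On z = 4, (curl F)_z = 78x^2 + 52.

Convert to polar (x = r cos θ, y = r sin θ, dA = r dr dθ); the integrand becomes 78r^2cos(θ)^2 + 52, so

    ∬_D (curl F)_z dA = ∫_0^{2π} ∫_0^{7} (78r^2cos(θ)^2 + 52) · r dr dθ.

Inner (r from 0 to 7): 93639cos(θ)^2/2 + 1274.
Outer (θ from 0 to 2π): 98735π/2.

Therefore ∮_C F · dr = 98735π/2.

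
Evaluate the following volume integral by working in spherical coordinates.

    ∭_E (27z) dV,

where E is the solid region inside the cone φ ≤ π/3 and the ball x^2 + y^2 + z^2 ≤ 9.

In spherical coordinates, x = ρ sin(φ) cos(θ), y = ρ sin(φ) sin(θ), z = ρ cos(φ), and dV = ρ^2 sin(φ) dρ dφ dθ.

The integrand becomes 27ρ cos(φ), so

    ∭_E (27z) dV = ∫_{0}^{2π} ∫_{0}^{π/3} ∫_{0}^{3} (27ρ cos(φ)) · ρ^2 sin(φ) dρ dφ dθ.

Inner (ρ): 2187sin(2φ)/8.
Middle (φ): 6561/32.
Outer (θ): 6561π/16.

Therefore the triple integral equals 6561π/16.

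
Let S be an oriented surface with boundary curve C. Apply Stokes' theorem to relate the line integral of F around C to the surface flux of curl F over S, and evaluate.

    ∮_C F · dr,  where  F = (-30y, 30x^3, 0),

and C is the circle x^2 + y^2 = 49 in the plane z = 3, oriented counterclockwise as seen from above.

Let S be the flat disk x^2 + y^2 ≤ 49 in the plane z = 3, with upward unit normal n̂ = ẑ. By Stokes' theorem,

    ∮_C F · dr = ∬_S (∇ × F) · n̂ dS = ∬_D (curl F)_z dA,

where D is the disk x^2 + y^2 ≤ 49.

Compute the curl of F = (-30y, 30x^3, 0):
    (∇ × F)_x = ∂F_z/∂y - ∂F_y/∂z = 0,
    (∇ × F)_y = ∂F_x/∂z - ∂F_z/∂x = 0,
    (∇ × F)_z = ∂F_y/∂x - ∂F_x/∂y = 90x^2 + 30.

On z = 3, (curl F)_z = 90x^2 + 30.

Convert to polar (x = r cos θ, y = r sin θ, dA = r dr dθ); the integrand becomes 90r^2cos(θ)^2 + 30, so

    ∬_D (curl F)_z dA = ∫_0^{2π} ∫_0^{7} (90r^2cos(θ)^2 + 30) · r dr dθ.

Inner (r from 0 to 7): 108045cos(θ)^2/2 + 735.
Outer (θ from 0 to 2π): 110985π/2.

Therefore ∮_C F · dr = 110985π/2.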